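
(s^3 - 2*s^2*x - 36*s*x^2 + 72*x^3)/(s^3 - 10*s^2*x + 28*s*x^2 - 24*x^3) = (-s - 6*x)/(-s + 2*x)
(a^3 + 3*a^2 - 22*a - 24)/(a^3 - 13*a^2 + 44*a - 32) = (a^2 + 7*a + 6)/(a^2 - 9*a + 8)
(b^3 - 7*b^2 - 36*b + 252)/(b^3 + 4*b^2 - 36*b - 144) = (b - 7)/(b + 4)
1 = 1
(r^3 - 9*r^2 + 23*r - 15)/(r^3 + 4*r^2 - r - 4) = (r^2 - 8*r + 15)/(r^2 + 5*r + 4)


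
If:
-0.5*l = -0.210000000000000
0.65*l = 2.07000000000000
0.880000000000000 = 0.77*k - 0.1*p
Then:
No Solution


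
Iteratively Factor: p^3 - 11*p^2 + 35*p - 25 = (p - 5)*(p^2 - 6*p + 5) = (p - 5)*(p - 1)*(p - 5)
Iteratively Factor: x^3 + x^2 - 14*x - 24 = (x + 2)*(x^2 - x - 12) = (x - 4)*(x + 2)*(x + 3)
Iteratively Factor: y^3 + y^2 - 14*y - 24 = (y - 4)*(y^2 + 5*y + 6) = (y - 4)*(y + 2)*(y + 3)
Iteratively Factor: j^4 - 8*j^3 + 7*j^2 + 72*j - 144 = (j - 3)*(j^3 - 5*j^2 - 8*j + 48) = (j - 3)*(j + 3)*(j^2 - 8*j + 16) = (j - 4)*(j - 3)*(j + 3)*(j - 4)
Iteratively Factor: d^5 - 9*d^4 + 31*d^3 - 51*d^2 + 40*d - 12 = (d - 3)*(d^4 - 6*d^3 + 13*d^2 - 12*d + 4) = (d - 3)*(d - 2)*(d^3 - 4*d^2 + 5*d - 2) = (d - 3)*(d - 2)*(d - 1)*(d^2 - 3*d + 2) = (d - 3)*(d - 2)^2*(d - 1)*(d - 1)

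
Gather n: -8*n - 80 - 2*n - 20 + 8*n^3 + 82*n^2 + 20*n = 8*n^3 + 82*n^2 + 10*n - 100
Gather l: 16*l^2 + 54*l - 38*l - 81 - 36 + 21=16*l^2 + 16*l - 96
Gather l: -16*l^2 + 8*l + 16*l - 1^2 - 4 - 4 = -16*l^2 + 24*l - 9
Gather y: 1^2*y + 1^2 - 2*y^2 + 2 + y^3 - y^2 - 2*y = y^3 - 3*y^2 - y + 3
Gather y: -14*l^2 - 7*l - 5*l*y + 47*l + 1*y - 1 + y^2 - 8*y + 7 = -14*l^2 + 40*l + y^2 + y*(-5*l - 7) + 6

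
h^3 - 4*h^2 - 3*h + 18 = (h - 3)^2*(h + 2)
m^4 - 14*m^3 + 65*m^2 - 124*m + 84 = (m - 7)*(m - 3)*(m - 2)^2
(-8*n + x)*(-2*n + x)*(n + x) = 16*n^3 + 6*n^2*x - 9*n*x^2 + x^3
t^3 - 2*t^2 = t^2*(t - 2)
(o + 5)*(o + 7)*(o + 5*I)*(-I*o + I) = -I*o^4 + 5*o^3 - 11*I*o^3 + 55*o^2 - 23*I*o^2 + 115*o + 35*I*o - 175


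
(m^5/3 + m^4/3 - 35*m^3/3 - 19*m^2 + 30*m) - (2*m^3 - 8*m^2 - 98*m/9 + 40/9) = m^5/3 + m^4/3 - 41*m^3/3 - 11*m^2 + 368*m/9 - 40/9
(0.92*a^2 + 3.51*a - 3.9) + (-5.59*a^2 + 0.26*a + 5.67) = -4.67*a^2 + 3.77*a + 1.77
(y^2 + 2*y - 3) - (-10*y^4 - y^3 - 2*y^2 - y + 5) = 10*y^4 + y^3 + 3*y^2 + 3*y - 8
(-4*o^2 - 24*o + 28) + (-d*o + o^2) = -d*o - 3*o^2 - 24*o + 28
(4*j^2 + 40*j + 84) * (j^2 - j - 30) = 4*j^4 + 36*j^3 - 76*j^2 - 1284*j - 2520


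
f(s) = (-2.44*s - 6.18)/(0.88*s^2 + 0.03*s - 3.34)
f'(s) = (-2.44*s - 6.18)*(-1.76*s - 0.03)/(0.88*s^2 + 0.03*s - 3.34)^2 - 2.44/(0.88*s^2 + 0.03*s - 3.34) = (2.1472*s^2 + 10.8768*s + 8.335)/(0.7744*s^4 + 0.0528*s^3 - 5.8775*s^2 - 0.2004*s + 11.1556)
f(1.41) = 6.21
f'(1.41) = 11.66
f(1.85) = 39.22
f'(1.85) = 481.49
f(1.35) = 5.59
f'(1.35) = 9.37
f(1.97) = -81.81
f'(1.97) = 2112.38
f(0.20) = 2.02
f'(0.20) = 0.97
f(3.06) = -2.73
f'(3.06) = 2.48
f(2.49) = -5.59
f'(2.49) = 10.15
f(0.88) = 3.16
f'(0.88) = 2.82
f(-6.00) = 0.30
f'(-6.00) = 0.03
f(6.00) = -0.73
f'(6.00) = 0.19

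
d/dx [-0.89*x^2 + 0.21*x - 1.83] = 0.21 - 1.78*x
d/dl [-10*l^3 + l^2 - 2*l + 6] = -30*l^2 + 2*l - 2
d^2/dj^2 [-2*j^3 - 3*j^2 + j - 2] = -12*j - 6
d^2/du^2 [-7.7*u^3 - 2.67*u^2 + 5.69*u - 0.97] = -46.2*u - 5.34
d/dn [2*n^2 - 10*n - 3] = 4*n - 10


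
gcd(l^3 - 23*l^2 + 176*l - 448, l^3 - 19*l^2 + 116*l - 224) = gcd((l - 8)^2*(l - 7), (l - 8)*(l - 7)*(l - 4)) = l^2 - 15*l + 56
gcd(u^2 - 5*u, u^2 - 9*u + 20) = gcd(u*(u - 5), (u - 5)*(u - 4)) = u - 5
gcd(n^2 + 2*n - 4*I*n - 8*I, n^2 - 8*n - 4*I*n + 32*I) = n - 4*I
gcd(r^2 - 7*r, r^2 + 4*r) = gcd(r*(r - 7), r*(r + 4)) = r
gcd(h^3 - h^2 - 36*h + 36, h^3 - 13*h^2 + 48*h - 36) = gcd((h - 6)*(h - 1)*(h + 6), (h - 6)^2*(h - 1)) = h^2 - 7*h + 6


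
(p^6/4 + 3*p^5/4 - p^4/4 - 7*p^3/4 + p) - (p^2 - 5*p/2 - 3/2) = p^6/4 + 3*p^5/4 - p^4/4 - 7*p^3/4 - p^2 + 7*p/2 + 3/2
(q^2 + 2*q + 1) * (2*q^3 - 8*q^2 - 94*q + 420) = 2*q^5 - 4*q^4 - 108*q^3 + 224*q^2 + 746*q + 420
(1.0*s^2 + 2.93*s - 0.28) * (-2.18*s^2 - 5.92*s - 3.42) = -2.18*s^4 - 12.3074*s^3 - 20.1552*s^2 - 8.363*s + 0.9576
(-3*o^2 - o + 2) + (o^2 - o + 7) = -2*o^2 - 2*o + 9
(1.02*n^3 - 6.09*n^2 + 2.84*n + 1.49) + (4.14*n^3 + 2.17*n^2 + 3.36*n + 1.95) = 5.16*n^3 - 3.92*n^2 + 6.2*n + 3.44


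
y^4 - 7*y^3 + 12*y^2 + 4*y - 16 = (y - 4)*(y - 2)^2*(y + 1)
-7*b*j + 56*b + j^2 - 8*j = (-7*b + j)*(j - 8)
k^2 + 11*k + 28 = (k + 4)*(k + 7)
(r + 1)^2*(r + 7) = r^3 + 9*r^2 + 15*r + 7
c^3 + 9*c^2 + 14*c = c*(c + 2)*(c + 7)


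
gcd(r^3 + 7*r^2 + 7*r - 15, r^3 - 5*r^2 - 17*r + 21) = r^2 + 2*r - 3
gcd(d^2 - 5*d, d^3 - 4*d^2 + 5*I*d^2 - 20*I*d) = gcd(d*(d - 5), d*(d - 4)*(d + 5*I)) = d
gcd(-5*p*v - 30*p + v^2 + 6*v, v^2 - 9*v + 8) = 1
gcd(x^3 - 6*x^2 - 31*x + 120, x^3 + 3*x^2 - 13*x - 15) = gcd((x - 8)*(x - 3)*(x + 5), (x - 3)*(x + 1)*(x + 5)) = x^2 + 2*x - 15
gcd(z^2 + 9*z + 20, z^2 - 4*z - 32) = z + 4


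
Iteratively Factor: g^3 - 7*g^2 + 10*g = (g)*(g^2 - 7*g + 10) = g*(g - 5)*(g - 2)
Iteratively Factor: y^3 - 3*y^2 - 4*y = (y + 1)*(y^2 - 4*y) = (y - 4)*(y + 1)*(y)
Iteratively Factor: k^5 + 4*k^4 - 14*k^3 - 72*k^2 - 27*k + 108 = (k + 3)*(k^4 + k^3 - 17*k^2 - 21*k + 36) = (k + 3)^2*(k^3 - 2*k^2 - 11*k + 12) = (k - 1)*(k + 3)^2*(k^2 - k - 12) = (k - 1)*(k + 3)^3*(k - 4)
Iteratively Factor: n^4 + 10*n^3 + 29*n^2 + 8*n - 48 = (n + 4)*(n^3 + 6*n^2 + 5*n - 12) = (n + 4)^2*(n^2 + 2*n - 3) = (n + 3)*(n + 4)^2*(n - 1)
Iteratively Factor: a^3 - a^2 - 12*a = (a - 4)*(a^2 + 3*a) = (a - 4)*(a + 3)*(a)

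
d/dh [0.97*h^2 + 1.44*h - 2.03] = 1.94*h + 1.44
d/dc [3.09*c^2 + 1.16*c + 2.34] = 6.18*c + 1.16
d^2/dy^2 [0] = 0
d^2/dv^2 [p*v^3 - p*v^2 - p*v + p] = 2*p*(3*v - 1)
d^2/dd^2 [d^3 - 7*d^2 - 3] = 6*d - 14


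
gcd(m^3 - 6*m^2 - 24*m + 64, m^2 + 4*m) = m + 4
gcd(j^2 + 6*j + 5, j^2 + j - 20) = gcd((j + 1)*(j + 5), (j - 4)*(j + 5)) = j + 5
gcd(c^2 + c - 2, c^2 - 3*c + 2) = c - 1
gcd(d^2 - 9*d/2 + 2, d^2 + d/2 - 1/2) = d - 1/2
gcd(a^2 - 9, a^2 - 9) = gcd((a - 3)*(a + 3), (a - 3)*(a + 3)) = a^2 - 9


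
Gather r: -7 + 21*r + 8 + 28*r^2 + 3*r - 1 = 28*r^2 + 24*r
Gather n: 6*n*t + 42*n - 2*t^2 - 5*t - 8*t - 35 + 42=n*(6*t + 42) - 2*t^2 - 13*t + 7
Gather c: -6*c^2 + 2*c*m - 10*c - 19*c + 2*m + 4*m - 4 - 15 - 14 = -6*c^2 + c*(2*m - 29) + 6*m - 33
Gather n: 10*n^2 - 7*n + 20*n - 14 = 10*n^2 + 13*n - 14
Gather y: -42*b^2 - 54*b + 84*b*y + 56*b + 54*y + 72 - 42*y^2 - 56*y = -42*b^2 + 2*b - 42*y^2 + y*(84*b - 2) + 72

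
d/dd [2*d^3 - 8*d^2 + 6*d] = 6*d^2 - 16*d + 6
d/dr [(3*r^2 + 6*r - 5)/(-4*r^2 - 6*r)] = (3*r^2 - 20*r - 15)/(2*r^2*(4*r^2 + 12*r + 9))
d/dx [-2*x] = -2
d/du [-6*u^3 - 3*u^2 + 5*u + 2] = -18*u^2 - 6*u + 5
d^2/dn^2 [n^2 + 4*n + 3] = 2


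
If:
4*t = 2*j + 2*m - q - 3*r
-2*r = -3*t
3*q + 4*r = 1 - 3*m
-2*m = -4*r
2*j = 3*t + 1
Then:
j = 7/22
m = -4/11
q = 31/33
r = -2/11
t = -4/33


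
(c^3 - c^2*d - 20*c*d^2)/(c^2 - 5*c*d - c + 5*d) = c*(c + 4*d)/(c - 1)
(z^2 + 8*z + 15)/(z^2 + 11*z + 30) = (z + 3)/(z + 6)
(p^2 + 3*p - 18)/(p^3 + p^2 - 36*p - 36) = (p - 3)/(p^2 - 5*p - 6)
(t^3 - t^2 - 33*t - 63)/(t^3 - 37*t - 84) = (t + 3)/(t + 4)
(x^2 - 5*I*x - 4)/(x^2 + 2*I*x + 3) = (x - 4*I)/(x + 3*I)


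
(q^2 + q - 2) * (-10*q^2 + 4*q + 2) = -10*q^4 - 6*q^3 + 26*q^2 - 6*q - 4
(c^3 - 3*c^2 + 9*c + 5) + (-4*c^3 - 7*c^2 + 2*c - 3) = -3*c^3 - 10*c^2 + 11*c + 2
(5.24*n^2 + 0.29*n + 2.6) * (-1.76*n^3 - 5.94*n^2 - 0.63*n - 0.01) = -9.2224*n^5 - 31.636*n^4 - 9.5998*n^3 - 15.6791*n^2 - 1.6409*n - 0.026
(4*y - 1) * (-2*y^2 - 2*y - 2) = -8*y^3 - 6*y^2 - 6*y + 2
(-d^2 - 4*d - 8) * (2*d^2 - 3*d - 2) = -2*d^4 - 5*d^3 - 2*d^2 + 32*d + 16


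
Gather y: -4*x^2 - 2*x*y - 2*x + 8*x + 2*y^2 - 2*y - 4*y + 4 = -4*x^2 + 6*x + 2*y^2 + y*(-2*x - 6) + 4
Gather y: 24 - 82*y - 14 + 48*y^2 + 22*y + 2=48*y^2 - 60*y + 12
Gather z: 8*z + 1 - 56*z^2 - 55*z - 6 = -56*z^2 - 47*z - 5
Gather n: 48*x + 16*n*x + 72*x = 16*n*x + 120*x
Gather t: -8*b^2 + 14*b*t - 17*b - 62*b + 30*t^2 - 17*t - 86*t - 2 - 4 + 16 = -8*b^2 - 79*b + 30*t^2 + t*(14*b - 103) + 10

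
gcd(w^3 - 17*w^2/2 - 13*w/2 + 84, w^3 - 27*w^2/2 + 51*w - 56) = w^2 - 23*w/2 + 28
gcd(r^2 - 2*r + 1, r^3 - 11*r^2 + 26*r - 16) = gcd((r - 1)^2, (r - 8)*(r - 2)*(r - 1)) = r - 1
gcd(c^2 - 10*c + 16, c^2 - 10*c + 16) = c^2 - 10*c + 16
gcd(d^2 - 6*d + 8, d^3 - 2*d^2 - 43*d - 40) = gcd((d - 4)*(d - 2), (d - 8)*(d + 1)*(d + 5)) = 1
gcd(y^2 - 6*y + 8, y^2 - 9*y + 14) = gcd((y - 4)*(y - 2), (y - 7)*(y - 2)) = y - 2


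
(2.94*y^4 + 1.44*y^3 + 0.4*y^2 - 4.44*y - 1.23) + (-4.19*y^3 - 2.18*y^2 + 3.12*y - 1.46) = 2.94*y^4 - 2.75*y^3 - 1.78*y^2 - 1.32*y - 2.69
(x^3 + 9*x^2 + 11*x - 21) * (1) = x^3 + 9*x^2 + 11*x - 21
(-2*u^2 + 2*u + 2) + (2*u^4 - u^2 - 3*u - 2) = 2*u^4 - 3*u^2 - u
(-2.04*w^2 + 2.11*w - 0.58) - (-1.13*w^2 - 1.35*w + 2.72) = -0.91*w^2 + 3.46*w - 3.3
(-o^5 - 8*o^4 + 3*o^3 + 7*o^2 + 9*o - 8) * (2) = -2*o^5 - 16*o^4 + 6*o^3 + 14*o^2 + 18*o - 16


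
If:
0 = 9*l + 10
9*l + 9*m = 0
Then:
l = -10/9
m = 10/9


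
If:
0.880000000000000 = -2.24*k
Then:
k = -0.39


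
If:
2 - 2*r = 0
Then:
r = 1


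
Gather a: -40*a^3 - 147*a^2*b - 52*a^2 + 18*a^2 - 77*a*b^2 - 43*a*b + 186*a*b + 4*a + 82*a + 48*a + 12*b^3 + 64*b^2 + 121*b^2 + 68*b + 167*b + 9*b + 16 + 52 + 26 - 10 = -40*a^3 + a^2*(-147*b - 34) + a*(-77*b^2 + 143*b + 134) + 12*b^3 + 185*b^2 + 244*b + 84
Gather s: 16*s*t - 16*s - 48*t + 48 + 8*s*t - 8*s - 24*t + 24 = s*(24*t - 24) - 72*t + 72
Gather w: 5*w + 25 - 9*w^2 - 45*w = -9*w^2 - 40*w + 25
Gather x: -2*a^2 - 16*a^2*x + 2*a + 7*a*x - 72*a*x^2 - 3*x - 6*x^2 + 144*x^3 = -2*a^2 + 2*a + 144*x^3 + x^2*(-72*a - 6) + x*(-16*a^2 + 7*a - 3)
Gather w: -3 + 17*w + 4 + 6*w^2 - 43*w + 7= 6*w^2 - 26*w + 8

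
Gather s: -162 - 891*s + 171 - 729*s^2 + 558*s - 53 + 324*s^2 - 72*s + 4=-405*s^2 - 405*s - 40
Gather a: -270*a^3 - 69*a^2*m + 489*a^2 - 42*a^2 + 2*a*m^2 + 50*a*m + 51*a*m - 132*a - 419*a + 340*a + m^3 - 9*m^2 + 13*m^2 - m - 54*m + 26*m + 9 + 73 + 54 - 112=-270*a^3 + a^2*(447 - 69*m) + a*(2*m^2 + 101*m - 211) + m^3 + 4*m^2 - 29*m + 24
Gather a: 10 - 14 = -4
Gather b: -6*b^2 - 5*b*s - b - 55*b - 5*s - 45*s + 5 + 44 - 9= -6*b^2 + b*(-5*s - 56) - 50*s + 40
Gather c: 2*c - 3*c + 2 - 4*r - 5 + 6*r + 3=-c + 2*r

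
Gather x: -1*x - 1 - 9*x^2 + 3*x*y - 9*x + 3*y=-9*x^2 + x*(3*y - 10) + 3*y - 1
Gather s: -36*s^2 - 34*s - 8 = -36*s^2 - 34*s - 8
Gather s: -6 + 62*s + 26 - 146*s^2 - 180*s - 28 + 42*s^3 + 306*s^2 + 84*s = 42*s^3 + 160*s^2 - 34*s - 8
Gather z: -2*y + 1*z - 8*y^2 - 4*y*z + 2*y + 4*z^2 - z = -8*y^2 - 4*y*z + 4*z^2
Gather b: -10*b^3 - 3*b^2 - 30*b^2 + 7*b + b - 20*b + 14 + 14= -10*b^3 - 33*b^2 - 12*b + 28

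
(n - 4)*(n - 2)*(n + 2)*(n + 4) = n^4 - 20*n^2 + 64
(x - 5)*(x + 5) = x^2 - 25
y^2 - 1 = (y - 1)*(y + 1)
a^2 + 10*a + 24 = (a + 4)*(a + 6)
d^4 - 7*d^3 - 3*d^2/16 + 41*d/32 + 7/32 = (d - 7)*(d - 1/2)*(d + 1/4)^2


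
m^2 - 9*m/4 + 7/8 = (m - 7/4)*(m - 1/2)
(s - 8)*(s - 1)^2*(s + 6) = s^4 - 4*s^3 - 43*s^2 + 94*s - 48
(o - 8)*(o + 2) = o^2 - 6*o - 16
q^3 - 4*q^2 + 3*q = q*(q - 3)*(q - 1)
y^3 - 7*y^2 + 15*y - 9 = (y - 3)^2*(y - 1)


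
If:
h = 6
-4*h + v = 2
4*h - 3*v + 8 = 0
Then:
No Solution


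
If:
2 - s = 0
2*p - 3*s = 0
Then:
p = 3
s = 2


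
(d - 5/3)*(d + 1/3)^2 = d^3 - d^2 - d - 5/27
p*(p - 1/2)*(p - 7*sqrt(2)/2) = p^3 - 7*sqrt(2)*p^2/2 - p^2/2 + 7*sqrt(2)*p/4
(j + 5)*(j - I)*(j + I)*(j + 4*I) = j^4 + 5*j^3 + 4*I*j^3 + j^2 + 20*I*j^2 + 5*j + 4*I*j + 20*I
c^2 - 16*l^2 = (c - 4*l)*(c + 4*l)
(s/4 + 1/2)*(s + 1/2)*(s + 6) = s^3/4 + 17*s^2/8 + 4*s + 3/2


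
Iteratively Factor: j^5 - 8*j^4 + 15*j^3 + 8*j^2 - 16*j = (j + 1)*(j^4 - 9*j^3 + 24*j^2 - 16*j) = (j - 4)*(j + 1)*(j^3 - 5*j^2 + 4*j) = (j - 4)^2*(j + 1)*(j^2 - j) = j*(j - 4)^2*(j + 1)*(j - 1)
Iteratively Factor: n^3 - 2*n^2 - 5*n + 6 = (n + 2)*(n^2 - 4*n + 3) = (n - 1)*(n + 2)*(n - 3)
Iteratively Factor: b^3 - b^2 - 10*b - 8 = (b - 4)*(b^2 + 3*b + 2) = (b - 4)*(b + 2)*(b + 1)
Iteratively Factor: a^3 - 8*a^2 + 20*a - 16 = (a - 4)*(a^2 - 4*a + 4) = (a - 4)*(a - 2)*(a - 2)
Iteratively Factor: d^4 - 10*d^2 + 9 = (d - 1)*(d^3 + d^2 - 9*d - 9) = (d - 1)*(d + 1)*(d^2 - 9) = (d - 3)*(d - 1)*(d + 1)*(d + 3)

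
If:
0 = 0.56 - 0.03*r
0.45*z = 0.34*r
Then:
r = 18.67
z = 14.10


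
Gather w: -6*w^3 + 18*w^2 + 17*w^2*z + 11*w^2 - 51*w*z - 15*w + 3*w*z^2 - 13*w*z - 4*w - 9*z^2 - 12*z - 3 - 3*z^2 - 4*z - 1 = -6*w^3 + w^2*(17*z + 29) + w*(3*z^2 - 64*z - 19) - 12*z^2 - 16*z - 4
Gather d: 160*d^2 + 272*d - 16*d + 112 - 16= 160*d^2 + 256*d + 96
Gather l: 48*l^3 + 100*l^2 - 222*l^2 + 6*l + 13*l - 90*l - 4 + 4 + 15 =48*l^3 - 122*l^2 - 71*l + 15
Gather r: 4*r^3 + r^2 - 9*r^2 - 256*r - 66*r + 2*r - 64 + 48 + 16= 4*r^3 - 8*r^2 - 320*r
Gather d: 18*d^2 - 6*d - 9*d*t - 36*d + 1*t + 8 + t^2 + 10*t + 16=18*d^2 + d*(-9*t - 42) + t^2 + 11*t + 24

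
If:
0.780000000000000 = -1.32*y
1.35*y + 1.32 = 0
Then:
No Solution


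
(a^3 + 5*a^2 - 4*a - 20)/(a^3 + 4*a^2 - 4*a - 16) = (a + 5)/(a + 4)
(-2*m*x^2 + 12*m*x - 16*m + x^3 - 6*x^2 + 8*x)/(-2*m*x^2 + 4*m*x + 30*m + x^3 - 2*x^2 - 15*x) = (x^2 - 6*x + 8)/(x^2 - 2*x - 15)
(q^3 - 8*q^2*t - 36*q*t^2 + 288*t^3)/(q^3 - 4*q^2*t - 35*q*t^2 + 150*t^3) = (q^2 - 14*q*t + 48*t^2)/(q^2 - 10*q*t + 25*t^2)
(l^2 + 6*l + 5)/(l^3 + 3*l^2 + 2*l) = (l + 5)/(l*(l + 2))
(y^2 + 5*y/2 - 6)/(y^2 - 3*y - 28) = (y - 3/2)/(y - 7)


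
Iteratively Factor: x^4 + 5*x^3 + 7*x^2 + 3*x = (x + 1)*(x^3 + 4*x^2 + 3*x) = (x + 1)^2*(x^2 + 3*x) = (x + 1)^2*(x + 3)*(x)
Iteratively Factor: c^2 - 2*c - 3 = (c + 1)*(c - 3)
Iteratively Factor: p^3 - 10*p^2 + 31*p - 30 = (p - 3)*(p^2 - 7*p + 10) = (p - 5)*(p - 3)*(p - 2)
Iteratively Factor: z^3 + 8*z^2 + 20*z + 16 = (z + 2)*(z^2 + 6*z + 8) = (z + 2)*(z + 4)*(z + 2)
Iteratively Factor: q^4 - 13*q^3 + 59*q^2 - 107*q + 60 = (q - 4)*(q^3 - 9*q^2 + 23*q - 15) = (q - 4)*(q - 3)*(q^2 - 6*q + 5) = (q - 4)*(q - 3)*(q - 1)*(q - 5)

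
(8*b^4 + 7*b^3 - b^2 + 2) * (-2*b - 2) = -16*b^5 - 30*b^4 - 12*b^3 + 2*b^2 - 4*b - 4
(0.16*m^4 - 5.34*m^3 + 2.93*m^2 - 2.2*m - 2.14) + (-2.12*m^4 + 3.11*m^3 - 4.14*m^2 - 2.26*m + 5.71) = -1.96*m^4 - 2.23*m^3 - 1.21*m^2 - 4.46*m + 3.57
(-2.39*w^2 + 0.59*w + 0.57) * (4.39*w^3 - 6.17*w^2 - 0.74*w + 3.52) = -10.4921*w^5 + 17.3364*w^4 + 0.6306*w^3 - 12.3663*w^2 + 1.655*w + 2.0064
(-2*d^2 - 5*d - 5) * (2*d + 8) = -4*d^3 - 26*d^2 - 50*d - 40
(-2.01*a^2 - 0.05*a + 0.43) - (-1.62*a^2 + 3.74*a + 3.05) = -0.39*a^2 - 3.79*a - 2.62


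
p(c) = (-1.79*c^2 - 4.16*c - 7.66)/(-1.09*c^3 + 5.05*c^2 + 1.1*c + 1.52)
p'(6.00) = -2.06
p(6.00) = 2.13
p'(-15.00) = -0.00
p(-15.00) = -0.07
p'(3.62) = -1.46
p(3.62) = -2.31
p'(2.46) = -0.19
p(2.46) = -1.55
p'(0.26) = 4.47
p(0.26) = -4.16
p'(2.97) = -0.53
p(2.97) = -1.72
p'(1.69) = 0.30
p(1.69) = -1.58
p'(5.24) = -21.63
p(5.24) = 7.22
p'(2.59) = -0.26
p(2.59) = -1.58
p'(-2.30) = -0.09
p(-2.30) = -0.19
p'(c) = (-3.58*c - 4.16)/(-1.09*c^3 + 5.05*c^2 + 1.1*c + 1.52) + (-1.79*c^2 - 4.16*c - 7.66)*(3.27*c^2 - 10.1*c - 1.1)/(-1.09*c^3 + 5.05*c^2 + 1.1*c + 1.52)^2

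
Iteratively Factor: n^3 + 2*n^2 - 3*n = (n + 3)*(n^2 - n) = n*(n + 3)*(n - 1)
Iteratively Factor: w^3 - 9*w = (w)*(w^2 - 9) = w*(w + 3)*(w - 3)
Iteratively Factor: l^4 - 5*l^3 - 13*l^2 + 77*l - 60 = (l + 4)*(l^3 - 9*l^2 + 23*l - 15) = (l - 5)*(l + 4)*(l^2 - 4*l + 3) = (l - 5)*(l - 1)*(l + 4)*(l - 3)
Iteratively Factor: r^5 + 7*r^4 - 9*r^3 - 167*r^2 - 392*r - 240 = (r + 4)*(r^4 + 3*r^3 - 21*r^2 - 83*r - 60) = (r - 5)*(r + 4)*(r^3 + 8*r^2 + 19*r + 12) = (r - 5)*(r + 1)*(r + 4)*(r^2 + 7*r + 12) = (r - 5)*(r + 1)*(r + 3)*(r + 4)*(r + 4)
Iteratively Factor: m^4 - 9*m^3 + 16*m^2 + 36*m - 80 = (m - 2)*(m^3 - 7*m^2 + 2*m + 40) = (m - 4)*(m - 2)*(m^2 - 3*m - 10) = (m - 4)*(m - 2)*(m + 2)*(m - 5)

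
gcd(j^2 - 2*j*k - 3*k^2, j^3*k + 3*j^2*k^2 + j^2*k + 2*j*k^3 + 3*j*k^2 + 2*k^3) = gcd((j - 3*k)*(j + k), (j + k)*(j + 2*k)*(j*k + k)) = j + k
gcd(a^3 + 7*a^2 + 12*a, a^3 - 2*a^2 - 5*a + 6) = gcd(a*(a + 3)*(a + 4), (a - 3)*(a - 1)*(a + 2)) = 1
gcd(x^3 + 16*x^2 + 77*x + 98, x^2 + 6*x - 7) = x + 7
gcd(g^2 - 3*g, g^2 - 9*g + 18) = g - 3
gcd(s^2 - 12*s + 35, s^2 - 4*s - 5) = s - 5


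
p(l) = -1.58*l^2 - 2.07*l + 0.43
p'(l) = -3.16*l - 2.07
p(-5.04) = -29.27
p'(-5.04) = 13.86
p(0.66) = -1.62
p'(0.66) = -4.16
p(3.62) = -27.77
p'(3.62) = -13.51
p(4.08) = -34.32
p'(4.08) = -14.96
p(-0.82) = 1.07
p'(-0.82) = 0.52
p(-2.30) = -3.17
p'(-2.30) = 5.20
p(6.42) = -77.98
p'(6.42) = -22.36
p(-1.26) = 0.53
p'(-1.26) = 1.91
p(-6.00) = -44.03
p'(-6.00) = 16.89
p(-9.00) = -108.92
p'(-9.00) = 26.37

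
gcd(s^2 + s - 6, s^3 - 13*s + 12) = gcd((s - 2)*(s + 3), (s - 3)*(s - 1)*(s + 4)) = 1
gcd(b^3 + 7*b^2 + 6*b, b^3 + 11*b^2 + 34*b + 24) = b^2 + 7*b + 6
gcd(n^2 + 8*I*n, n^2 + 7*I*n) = n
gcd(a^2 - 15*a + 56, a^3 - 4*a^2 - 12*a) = 1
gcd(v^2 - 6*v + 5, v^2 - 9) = 1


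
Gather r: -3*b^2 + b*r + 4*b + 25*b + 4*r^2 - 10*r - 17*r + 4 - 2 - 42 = -3*b^2 + 29*b + 4*r^2 + r*(b - 27) - 40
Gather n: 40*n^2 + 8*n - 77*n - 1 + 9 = 40*n^2 - 69*n + 8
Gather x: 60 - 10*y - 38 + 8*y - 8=14 - 2*y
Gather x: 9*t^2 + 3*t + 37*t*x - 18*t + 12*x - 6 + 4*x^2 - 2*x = 9*t^2 - 15*t + 4*x^2 + x*(37*t + 10) - 6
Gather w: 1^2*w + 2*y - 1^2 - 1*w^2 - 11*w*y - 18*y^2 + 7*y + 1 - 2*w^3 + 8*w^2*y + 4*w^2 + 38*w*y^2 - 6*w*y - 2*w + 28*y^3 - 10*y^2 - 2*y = -2*w^3 + w^2*(8*y + 3) + w*(38*y^2 - 17*y - 1) + 28*y^3 - 28*y^2 + 7*y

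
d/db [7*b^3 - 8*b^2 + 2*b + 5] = 21*b^2 - 16*b + 2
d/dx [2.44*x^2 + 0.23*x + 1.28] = 4.88*x + 0.23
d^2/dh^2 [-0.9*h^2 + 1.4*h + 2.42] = -1.80000000000000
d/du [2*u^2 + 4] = 4*u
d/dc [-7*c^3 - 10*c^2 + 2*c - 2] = -21*c^2 - 20*c + 2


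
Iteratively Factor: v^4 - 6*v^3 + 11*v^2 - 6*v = (v)*(v^3 - 6*v^2 + 11*v - 6) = v*(v - 1)*(v^2 - 5*v + 6) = v*(v - 3)*(v - 1)*(v - 2)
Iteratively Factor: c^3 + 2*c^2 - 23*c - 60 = (c + 4)*(c^2 - 2*c - 15) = (c - 5)*(c + 4)*(c + 3)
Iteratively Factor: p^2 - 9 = (p - 3)*(p + 3)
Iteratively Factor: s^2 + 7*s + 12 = (s + 3)*(s + 4)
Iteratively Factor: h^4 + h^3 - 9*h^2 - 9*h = (h - 3)*(h^3 + 4*h^2 + 3*h) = (h - 3)*(h + 3)*(h^2 + h) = h*(h - 3)*(h + 3)*(h + 1)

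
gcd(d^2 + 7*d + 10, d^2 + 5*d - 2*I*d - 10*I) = d + 5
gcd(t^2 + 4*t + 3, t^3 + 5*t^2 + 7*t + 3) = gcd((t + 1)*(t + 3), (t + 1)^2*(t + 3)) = t^2 + 4*t + 3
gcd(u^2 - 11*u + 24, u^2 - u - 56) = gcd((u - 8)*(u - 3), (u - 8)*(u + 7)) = u - 8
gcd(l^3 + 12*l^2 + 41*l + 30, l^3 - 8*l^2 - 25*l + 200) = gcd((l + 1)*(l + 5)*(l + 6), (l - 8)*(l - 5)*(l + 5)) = l + 5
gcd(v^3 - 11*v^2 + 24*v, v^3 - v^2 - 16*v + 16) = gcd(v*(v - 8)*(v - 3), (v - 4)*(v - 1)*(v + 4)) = 1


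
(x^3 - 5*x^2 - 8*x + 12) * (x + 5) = x^4 - 33*x^2 - 28*x + 60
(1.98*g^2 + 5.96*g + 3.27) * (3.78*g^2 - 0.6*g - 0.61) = 7.4844*g^4 + 21.3408*g^3 + 7.5768*g^2 - 5.5976*g - 1.9947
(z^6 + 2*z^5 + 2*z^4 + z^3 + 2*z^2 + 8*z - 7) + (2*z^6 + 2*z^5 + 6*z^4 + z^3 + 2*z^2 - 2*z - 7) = 3*z^6 + 4*z^5 + 8*z^4 + 2*z^3 + 4*z^2 + 6*z - 14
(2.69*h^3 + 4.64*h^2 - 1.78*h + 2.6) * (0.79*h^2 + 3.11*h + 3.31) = 2.1251*h^5 + 12.0315*h^4 + 21.9281*h^3 + 11.8766*h^2 + 2.1942*h + 8.606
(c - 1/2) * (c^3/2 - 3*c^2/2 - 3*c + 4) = c^4/2 - 7*c^3/4 - 9*c^2/4 + 11*c/2 - 2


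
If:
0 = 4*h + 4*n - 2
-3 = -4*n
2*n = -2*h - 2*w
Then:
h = -1/4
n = 3/4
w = -1/2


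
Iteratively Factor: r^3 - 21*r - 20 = (r - 5)*(r^2 + 5*r + 4) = (r - 5)*(r + 4)*(r + 1)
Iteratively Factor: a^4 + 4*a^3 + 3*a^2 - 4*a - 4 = (a + 2)*(a^3 + 2*a^2 - a - 2) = (a - 1)*(a + 2)*(a^2 + 3*a + 2) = (a - 1)*(a + 1)*(a + 2)*(a + 2)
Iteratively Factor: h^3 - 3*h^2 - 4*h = (h)*(h^2 - 3*h - 4) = h*(h - 4)*(h + 1)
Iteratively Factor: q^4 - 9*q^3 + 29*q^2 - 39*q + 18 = (q - 2)*(q^3 - 7*q^2 + 15*q - 9) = (q - 2)*(q - 1)*(q^2 - 6*q + 9) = (q - 3)*(q - 2)*(q - 1)*(q - 3)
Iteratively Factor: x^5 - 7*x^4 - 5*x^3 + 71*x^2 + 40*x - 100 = (x + 2)*(x^4 - 9*x^3 + 13*x^2 + 45*x - 50) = (x - 1)*(x + 2)*(x^3 - 8*x^2 + 5*x + 50) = (x - 1)*(x + 2)^2*(x^2 - 10*x + 25) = (x - 5)*(x - 1)*(x + 2)^2*(x - 5)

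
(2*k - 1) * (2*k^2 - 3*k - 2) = 4*k^3 - 8*k^2 - k + 2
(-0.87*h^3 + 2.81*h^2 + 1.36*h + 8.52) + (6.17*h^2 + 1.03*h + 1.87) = -0.87*h^3 + 8.98*h^2 + 2.39*h + 10.39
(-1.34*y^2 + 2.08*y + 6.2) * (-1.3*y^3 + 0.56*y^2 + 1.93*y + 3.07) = 1.742*y^5 - 3.4544*y^4 - 9.4814*y^3 + 3.3726*y^2 + 18.3516*y + 19.034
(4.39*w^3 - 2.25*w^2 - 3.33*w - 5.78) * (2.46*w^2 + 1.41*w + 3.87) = 10.7994*w^5 + 0.654899999999999*w^4 + 5.625*w^3 - 27.6216*w^2 - 21.0369*w - 22.3686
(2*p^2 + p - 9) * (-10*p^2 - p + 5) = -20*p^4 - 12*p^3 + 99*p^2 + 14*p - 45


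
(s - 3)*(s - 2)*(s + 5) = s^3 - 19*s + 30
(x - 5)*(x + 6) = x^2 + x - 30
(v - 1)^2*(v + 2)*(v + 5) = v^4 + 5*v^3 - 3*v^2 - 13*v + 10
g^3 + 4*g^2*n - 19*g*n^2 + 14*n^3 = (g - 2*n)*(g - n)*(g + 7*n)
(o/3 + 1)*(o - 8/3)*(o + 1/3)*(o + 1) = o^4/3 + 5*o^3/9 - 65*o^2/27 - 95*o/27 - 8/9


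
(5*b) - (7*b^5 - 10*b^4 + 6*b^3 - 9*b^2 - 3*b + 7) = -7*b^5 + 10*b^4 - 6*b^3 + 9*b^2 + 8*b - 7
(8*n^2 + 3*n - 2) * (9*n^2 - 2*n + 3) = 72*n^4 + 11*n^3 + 13*n - 6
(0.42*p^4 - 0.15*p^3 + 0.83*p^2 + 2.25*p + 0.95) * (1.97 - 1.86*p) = -0.7812*p^5 + 1.1064*p^4 - 1.8393*p^3 - 2.5499*p^2 + 2.6655*p + 1.8715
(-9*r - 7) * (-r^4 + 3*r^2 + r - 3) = 9*r^5 + 7*r^4 - 27*r^3 - 30*r^2 + 20*r + 21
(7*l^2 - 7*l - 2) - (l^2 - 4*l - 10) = 6*l^2 - 3*l + 8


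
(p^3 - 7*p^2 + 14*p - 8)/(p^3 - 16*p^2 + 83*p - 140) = (p^2 - 3*p + 2)/(p^2 - 12*p + 35)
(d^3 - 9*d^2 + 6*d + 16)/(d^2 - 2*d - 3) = (d^2 - 10*d + 16)/(d - 3)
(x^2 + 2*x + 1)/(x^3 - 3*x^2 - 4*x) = (x + 1)/(x*(x - 4))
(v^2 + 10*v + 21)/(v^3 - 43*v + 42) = (v + 3)/(v^2 - 7*v + 6)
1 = 1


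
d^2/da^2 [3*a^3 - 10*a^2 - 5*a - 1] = 18*a - 20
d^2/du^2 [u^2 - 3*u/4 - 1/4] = 2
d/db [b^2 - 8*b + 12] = 2*b - 8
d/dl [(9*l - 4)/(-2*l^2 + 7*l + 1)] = (18*l^2 - 16*l + 37)/(4*l^4 - 28*l^3 + 45*l^2 + 14*l + 1)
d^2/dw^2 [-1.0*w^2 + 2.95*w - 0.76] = -2.00000000000000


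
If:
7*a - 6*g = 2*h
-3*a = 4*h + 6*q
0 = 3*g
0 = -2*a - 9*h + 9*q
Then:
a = 0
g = 0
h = 0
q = 0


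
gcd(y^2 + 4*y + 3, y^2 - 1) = y + 1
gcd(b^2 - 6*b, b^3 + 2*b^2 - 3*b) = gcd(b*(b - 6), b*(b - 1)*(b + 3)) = b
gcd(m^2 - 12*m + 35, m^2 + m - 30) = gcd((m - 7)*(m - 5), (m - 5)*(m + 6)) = m - 5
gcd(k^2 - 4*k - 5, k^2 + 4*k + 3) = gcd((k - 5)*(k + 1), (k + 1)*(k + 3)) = k + 1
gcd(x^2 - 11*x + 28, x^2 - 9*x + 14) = x - 7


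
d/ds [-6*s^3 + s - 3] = 1 - 18*s^2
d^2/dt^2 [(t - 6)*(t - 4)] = 2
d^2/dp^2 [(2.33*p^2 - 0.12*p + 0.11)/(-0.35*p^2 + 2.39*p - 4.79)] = (-4.44089209850063e-16*p^4 - 3.86869*p^3 + 23.35662*p^2 - 0.654990000000008*p - 105.059794)/(0.042875*p^6 - 0.878325*p^5 + 7.75803*p^4 - 37.692929*p^3 + 106.174182*p^2 - 164.509197*p + 109.902239)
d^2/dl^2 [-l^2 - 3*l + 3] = -2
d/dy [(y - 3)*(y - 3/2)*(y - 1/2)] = 3*y^2 - 10*y + 27/4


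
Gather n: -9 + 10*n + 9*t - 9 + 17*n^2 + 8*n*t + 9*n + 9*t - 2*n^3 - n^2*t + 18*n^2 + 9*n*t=-2*n^3 + n^2*(35 - t) + n*(17*t + 19) + 18*t - 18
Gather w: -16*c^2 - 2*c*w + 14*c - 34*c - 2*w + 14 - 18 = -16*c^2 - 20*c + w*(-2*c - 2) - 4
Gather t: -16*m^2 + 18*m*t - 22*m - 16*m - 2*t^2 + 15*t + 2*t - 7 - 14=-16*m^2 - 38*m - 2*t^2 + t*(18*m + 17) - 21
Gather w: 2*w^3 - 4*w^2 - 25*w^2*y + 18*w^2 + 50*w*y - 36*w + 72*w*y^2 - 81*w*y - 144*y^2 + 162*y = 2*w^3 + w^2*(14 - 25*y) + w*(72*y^2 - 31*y - 36) - 144*y^2 + 162*y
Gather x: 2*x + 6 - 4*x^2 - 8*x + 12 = -4*x^2 - 6*x + 18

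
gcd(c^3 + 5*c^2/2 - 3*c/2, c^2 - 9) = c + 3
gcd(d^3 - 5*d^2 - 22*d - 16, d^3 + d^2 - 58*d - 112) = d^2 - 6*d - 16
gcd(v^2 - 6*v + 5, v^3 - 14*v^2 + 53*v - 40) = v^2 - 6*v + 5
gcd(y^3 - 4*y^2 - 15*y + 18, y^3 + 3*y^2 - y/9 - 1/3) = y + 3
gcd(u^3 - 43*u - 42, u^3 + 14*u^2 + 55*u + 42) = u^2 + 7*u + 6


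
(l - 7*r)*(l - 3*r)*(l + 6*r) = l^3 - 4*l^2*r - 39*l*r^2 + 126*r^3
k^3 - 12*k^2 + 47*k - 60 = (k - 5)*(k - 4)*(k - 3)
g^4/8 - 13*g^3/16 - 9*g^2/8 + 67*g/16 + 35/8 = (g/4 + 1/4)*(g/2 + 1)*(g - 7)*(g - 5/2)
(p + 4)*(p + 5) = p^2 + 9*p + 20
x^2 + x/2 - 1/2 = (x - 1/2)*(x + 1)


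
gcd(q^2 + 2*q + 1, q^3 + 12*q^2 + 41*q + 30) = q + 1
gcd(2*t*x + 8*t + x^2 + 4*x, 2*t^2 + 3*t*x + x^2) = 2*t + x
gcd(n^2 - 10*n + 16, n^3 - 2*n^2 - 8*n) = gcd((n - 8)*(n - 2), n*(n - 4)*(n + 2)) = 1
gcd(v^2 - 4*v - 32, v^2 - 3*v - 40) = v - 8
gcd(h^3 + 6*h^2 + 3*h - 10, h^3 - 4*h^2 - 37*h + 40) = h^2 + 4*h - 5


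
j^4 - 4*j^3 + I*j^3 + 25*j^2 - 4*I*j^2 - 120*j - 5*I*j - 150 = (j - 5)*(j + 1)*(j - 5*I)*(j + 6*I)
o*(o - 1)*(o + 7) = o^3 + 6*o^2 - 7*o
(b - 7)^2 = b^2 - 14*b + 49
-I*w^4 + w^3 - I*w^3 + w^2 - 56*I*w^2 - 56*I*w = w*(w - 7*I)*(w + 8*I)*(-I*w - I)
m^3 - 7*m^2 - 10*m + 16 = (m - 8)*(m - 1)*(m + 2)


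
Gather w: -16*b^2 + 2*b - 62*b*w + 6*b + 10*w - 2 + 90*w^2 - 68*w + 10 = -16*b^2 + 8*b + 90*w^2 + w*(-62*b - 58) + 8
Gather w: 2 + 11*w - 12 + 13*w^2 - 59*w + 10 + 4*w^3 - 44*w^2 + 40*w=4*w^3 - 31*w^2 - 8*w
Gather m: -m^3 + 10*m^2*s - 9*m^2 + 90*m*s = -m^3 + m^2*(10*s - 9) + 90*m*s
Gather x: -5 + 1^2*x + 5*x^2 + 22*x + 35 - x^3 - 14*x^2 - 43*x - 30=-x^3 - 9*x^2 - 20*x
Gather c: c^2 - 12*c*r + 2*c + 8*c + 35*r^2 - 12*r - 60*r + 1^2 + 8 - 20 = c^2 + c*(10 - 12*r) + 35*r^2 - 72*r - 11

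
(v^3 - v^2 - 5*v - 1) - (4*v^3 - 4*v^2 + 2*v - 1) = -3*v^3 + 3*v^2 - 7*v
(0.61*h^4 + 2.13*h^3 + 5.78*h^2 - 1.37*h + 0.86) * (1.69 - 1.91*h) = -1.1651*h^5 - 3.0374*h^4 - 7.4401*h^3 + 12.3849*h^2 - 3.9579*h + 1.4534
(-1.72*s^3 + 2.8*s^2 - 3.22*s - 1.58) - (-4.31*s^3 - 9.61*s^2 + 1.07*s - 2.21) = 2.59*s^3 + 12.41*s^2 - 4.29*s + 0.63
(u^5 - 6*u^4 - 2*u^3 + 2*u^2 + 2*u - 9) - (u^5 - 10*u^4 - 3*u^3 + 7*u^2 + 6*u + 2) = 4*u^4 + u^3 - 5*u^2 - 4*u - 11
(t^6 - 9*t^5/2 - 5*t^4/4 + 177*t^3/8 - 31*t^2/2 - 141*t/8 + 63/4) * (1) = t^6 - 9*t^5/2 - 5*t^4/4 + 177*t^3/8 - 31*t^2/2 - 141*t/8 + 63/4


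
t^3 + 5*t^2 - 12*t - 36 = (t - 3)*(t + 2)*(t + 6)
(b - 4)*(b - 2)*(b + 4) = b^3 - 2*b^2 - 16*b + 32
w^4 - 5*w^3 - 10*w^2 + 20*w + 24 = (w - 6)*(w - 2)*(w + 1)*(w + 2)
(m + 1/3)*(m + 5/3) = m^2 + 2*m + 5/9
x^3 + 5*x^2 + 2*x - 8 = (x - 1)*(x + 2)*(x + 4)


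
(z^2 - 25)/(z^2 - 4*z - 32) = (25 - z^2)/(-z^2 + 4*z + 32)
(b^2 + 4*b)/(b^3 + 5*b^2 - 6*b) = (b + 4)/(b^2 + 5*b - 6)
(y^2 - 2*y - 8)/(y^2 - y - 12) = (y + 2)/(y + 3)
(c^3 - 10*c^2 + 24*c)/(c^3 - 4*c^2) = (c - 6)/c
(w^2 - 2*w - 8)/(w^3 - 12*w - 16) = 1/(w + 2)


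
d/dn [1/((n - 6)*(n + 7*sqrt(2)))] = ((6 - n)*(n + 7*sqrt(2)) - (n - 6)^2)/((n - 6)^3*(n + 7*sqrt(2))^2)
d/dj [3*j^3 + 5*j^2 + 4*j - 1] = 9*j^2 + 10*j + 4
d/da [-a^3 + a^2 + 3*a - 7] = -3*a^2 + 2*a + 3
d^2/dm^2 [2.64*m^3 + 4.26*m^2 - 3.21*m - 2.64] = 15.84*m + 8.52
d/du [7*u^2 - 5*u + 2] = 14*u - 5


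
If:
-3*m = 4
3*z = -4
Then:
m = -4/3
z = -4/3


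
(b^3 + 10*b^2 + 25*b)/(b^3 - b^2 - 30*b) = (b + 5)/(b - 6)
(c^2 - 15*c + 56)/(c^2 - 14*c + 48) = (c - 7)/(c - 6)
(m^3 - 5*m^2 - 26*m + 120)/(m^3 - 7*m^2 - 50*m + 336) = (m^2 + m - 20)/(m^2 - m - 56)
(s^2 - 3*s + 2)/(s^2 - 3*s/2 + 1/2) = 2*(s - 2)/(2*s - 1)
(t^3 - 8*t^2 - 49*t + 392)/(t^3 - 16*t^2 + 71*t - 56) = (t + 7)/(t - 1)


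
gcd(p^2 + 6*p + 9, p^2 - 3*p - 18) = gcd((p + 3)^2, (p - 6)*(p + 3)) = p + 3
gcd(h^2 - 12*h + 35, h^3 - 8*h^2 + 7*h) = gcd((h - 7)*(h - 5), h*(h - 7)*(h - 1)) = h - 7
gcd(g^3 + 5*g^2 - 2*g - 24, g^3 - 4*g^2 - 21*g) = g + 3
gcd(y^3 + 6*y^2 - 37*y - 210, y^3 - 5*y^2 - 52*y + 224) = y + 7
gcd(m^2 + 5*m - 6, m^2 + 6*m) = m + 6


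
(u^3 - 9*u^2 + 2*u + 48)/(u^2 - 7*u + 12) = (u^2 - 6*u - 16)/(u - 4)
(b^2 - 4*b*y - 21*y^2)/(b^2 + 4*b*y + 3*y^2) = (b - 7*y)/(b + y)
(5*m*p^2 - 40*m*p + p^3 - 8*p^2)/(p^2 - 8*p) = 5*m + p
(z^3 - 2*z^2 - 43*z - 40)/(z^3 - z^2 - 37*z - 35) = (z - 8)/(z - 7)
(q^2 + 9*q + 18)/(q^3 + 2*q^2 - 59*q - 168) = (q + 6)/(q^2 - q - 56)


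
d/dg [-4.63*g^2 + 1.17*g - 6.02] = 1.17 - 9.26*g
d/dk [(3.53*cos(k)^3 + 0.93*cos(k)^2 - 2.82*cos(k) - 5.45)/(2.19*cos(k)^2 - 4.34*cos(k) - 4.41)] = (-7.7307*cos(k)^4 + 30.6404*cos(k)^3 + 44.5623*cos(k)^2 - 15.6684*cos(k) + 11.2168)*sin(k)/(4.7961*cos(k)^4 - 19.0092*cos(k)^3 - 0.4802*cos(k)^2 + 38.2788*cos(k) + 19.4481)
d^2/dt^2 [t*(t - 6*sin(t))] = 6*t*sin(t) - 12*cos(t) + 2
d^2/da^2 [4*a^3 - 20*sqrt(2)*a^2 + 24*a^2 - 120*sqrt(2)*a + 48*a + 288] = 24*a - 40*sqrt(2) + 48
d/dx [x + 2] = 1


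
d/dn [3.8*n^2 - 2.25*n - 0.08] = 7.6*n - 2.25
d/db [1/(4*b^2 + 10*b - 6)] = (-4*b - 5)/(2*(2*b^2 + 5*b - 3)^2)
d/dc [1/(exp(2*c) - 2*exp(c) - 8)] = 2*(1 - exp(c))*exp(c)/(-exp(2*c) + 2*exp(c) + 8)^2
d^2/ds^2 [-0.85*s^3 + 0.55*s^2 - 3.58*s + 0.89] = 1.1 - 5.1*s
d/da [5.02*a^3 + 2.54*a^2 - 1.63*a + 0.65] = 15.06*a^2 + 5.08*a - 1.63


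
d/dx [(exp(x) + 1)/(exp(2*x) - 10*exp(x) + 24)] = (-2*(exp(x) - 5)*(exp(x) + 1) + exp(2*x) - 10*exp(x) + 24)*exp(x)/(exp(2*x) - 10*exp(x) + 24)^2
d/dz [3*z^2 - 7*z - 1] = 6*z - 7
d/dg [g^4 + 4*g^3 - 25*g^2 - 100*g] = 4*g^3 + 12*g^2 - 50*g - 100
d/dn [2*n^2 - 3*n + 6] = 4*n - 3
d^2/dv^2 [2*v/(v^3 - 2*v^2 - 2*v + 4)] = 4*(v*(-3*v^2 + 4*v + 2)^2 + (-3*v^2 - v*(3*v - 2) + 4*v + 2)*(v^3 - 2*v^2 - 2*v + 4))/(v^3 - 2*v^2 - 2*v + 4)^3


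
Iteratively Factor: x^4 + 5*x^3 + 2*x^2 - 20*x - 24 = (x + 3)*(x^3 + 2*x^2 - 4*x - 8) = (x + 2)*(x + 3)*(x^2 - 4) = (x + 2)^2*(x + 3)*(x - 2)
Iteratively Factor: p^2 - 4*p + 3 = (p - 1)*(p - 3)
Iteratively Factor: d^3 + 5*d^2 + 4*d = (d)*(d^2 + 5*d + 4) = d*(d + 1)*(d + 4)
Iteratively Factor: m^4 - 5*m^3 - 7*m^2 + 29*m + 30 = (m - 5)*(m^3 - 7*m - 6) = (m - 5)*(m + 2)*(m^2 - 2*m - 3) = (m - 5)*(m - 3)*(m + 2)*(m + 1)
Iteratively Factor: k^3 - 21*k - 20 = (k + 4)*(k^2 - 4*k - 5) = (k + 1)*(k + 4)*(k - 5)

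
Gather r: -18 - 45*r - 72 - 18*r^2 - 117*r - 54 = -18*r^2 - 162*r - 144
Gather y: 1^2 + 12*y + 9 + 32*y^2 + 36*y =32*y^2 + 48*y + 10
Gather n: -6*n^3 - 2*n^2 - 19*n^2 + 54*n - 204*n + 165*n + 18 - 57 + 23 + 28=-6*n^3 - 21*n^2 + 15*n + 12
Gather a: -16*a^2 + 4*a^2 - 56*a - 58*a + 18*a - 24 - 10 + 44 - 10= -12*a^2 - 96*a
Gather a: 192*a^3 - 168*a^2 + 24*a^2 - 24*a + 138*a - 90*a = 192*a^3 - 144*a^2 + 24*a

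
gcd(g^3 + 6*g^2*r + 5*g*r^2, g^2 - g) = g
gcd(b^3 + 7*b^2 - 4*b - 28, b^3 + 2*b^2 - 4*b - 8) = b^2 - 4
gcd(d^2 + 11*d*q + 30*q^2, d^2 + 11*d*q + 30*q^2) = d^2 + 11*d*q + 30*q^2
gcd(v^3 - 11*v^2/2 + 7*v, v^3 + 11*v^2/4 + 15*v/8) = v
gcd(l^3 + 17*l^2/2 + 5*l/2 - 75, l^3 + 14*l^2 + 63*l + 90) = l^2 + 11*l + 30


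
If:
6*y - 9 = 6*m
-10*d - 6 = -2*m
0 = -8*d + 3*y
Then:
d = -27/14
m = -93/14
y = -36/7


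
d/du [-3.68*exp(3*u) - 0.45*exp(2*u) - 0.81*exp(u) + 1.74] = (-11.04*exp(2*u) - 0.9*exp(u) - 0.81)*exp(u)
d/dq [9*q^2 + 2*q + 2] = 18*q + 2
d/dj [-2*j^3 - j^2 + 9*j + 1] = -6*j^2 - 2*j + 9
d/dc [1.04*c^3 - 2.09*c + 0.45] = 3.12*c^2 - 2.09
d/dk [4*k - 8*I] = 4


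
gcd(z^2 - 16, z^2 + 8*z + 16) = z + 4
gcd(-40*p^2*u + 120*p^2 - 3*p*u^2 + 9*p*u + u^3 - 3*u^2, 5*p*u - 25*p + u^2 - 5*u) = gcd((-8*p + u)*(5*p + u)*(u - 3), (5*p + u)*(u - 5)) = 5*p + u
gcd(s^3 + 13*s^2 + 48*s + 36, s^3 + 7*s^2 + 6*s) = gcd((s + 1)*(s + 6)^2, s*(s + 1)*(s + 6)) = s^2 + 7*s + 6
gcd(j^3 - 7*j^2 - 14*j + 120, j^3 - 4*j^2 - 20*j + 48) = j^2 - 2*j - 24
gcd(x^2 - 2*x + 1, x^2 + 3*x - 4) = x - 1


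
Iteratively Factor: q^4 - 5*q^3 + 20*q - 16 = (q - 4)*(q^3 - q^2 - 4*q + 4) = (q - 4)*(q + 2)*(q^2 - 3*q + 2) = (q - 4)*(q - 1)*(q + 2)*(q - 2)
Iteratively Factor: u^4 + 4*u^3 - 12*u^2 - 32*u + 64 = (u - 2)*(u^3 + 6*u^2 - 32) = (u - 2)*(u + 4)*(u^2 + 2*u - 8) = (u - 2)^2*(u + 4)*(u + 4)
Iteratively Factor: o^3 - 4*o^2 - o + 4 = (o - 4)*(o^2 - 1) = (o - 4)*(o - 1)*(o + 1)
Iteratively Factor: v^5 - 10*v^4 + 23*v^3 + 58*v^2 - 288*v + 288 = (v - 3)*(v^4 - 7*v^3 + 2*v^2 + 64*v - 96) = (v - 3)*(v - 2)*(v^3 - 5*v^2 - 8*v + 48) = (v - 4)*(v - 3)*(v - 2)*(v^2 - v - 12) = (v - 4)*(v - 3)*(v - 2)*(v + 3)*(v - 4)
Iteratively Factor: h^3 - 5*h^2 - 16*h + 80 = (h - 5)*(h^2 - 16) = (h - 5)*(h - 4)*(h + 4)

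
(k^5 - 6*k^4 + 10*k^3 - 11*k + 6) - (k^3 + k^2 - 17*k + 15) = k^5 - 6*k^4 + 9*k^3 - k^2 + 6*k - 9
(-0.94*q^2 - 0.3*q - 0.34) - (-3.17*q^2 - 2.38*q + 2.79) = 2.23*q^2 + 2.08*q - 3.13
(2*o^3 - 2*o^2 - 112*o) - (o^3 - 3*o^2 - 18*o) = o^3 + o^2 - 94*o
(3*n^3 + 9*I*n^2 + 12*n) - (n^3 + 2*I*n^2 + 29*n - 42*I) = 2*n^3 + 7*I*n^2 - 17*n + 42*I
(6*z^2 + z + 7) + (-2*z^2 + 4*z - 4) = 4*z^2 + 5*z + 3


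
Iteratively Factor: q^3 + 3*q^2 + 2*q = (q)*(q^2 + 3*q + 2) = q*(q + 2)*(q + 1)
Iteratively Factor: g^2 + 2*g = (g + 2)*(g)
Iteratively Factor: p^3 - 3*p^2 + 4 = (p - 2)*(p^2 - p - 2) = (p - 2)^2*(p + 1)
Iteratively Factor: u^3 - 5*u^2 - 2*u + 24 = (u + 2)*(u^2 - 7*u + 12) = (u - 4)*(u + 2)*(u - 3)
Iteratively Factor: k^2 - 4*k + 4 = (k - 2)*(k - 2)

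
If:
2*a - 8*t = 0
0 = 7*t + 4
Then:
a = -16/7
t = -4/7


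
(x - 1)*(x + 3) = x^2 + 2*x - 3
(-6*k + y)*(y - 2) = -6*k*y + 12*k + y^2 - 2*y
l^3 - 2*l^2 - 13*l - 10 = (l - 5)*(l + 1)*(l + 2)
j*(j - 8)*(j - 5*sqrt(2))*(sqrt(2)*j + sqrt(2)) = sqrt(2)*j^4 - 10*j^3 - 7*sqrt(2)*j^3 - 8*sqrt(2)*j^2 + 70*j^2 + 80*j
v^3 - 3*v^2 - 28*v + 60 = (v - 6)*(v - 2)*(v + 5)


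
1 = 1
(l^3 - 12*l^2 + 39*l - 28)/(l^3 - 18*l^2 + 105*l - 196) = (l - 1)/(l - 7)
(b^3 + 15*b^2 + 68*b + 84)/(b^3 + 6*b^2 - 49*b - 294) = (b + 2)/(b - 7)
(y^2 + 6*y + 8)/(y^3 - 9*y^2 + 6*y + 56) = (y + 4)/(y^2 - 11*y + 28)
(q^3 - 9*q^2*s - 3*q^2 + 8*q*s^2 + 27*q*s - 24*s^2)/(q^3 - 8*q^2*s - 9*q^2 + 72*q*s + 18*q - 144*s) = (q - s)/(q - 6)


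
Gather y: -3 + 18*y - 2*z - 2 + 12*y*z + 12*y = y*(12*z + 30) - 2*z - 5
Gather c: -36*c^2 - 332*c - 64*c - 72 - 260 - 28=-36*c^2 - 396*c - 360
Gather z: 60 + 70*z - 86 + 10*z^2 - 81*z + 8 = 10*z^2 - 11*z - 18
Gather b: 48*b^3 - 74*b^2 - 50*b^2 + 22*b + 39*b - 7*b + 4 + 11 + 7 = 48*b^3 - 124*b^2 + 54*b + 22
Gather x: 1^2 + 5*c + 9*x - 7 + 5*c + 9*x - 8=10*c + 18*x - 14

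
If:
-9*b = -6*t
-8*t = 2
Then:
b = -1/6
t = -1/4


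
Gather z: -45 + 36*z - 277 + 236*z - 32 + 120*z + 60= 392*z - 294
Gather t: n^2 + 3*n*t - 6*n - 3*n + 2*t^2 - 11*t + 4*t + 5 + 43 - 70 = n^2 - 9*n + 2*t^2 + t*(3*n - 7) - 22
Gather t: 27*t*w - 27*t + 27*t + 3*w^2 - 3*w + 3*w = 27*t*w + 3*w^2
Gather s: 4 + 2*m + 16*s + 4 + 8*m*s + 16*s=2*m + s*(8*m + 32) + 8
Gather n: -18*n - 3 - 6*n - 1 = -24*n - 4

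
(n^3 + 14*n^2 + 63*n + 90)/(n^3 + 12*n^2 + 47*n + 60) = (n + 6)/(n + 4)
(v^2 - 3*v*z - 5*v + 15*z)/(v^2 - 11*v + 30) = (v - 3*z)/(v - 6)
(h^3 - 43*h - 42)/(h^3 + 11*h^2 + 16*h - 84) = (h^2 - 6*h - 7)/(h^2 + 5*h - 14)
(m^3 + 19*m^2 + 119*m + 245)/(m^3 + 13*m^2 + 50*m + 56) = (m^2 + 12*m + 35)/(m^2 + 6*m + 8)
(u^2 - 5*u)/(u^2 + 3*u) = (u - 5)/(u + 3)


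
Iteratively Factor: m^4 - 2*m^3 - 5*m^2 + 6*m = (m - 1)*(m^3 - m^2 - 6*m) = (m - 1)*(m + 2)*(m^2 - 3*m) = (m - 3)*(m - 1)*(m + 2)*(m)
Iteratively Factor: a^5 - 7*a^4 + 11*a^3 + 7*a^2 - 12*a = (a)*(a^4 - 7*a^3 + 11*a^2 + 7*a - 12) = a*(a - 3)*(a^3 - 4*a^2 - a + 4) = a*(a - 3)*(a + 1)*(a^2 - 5*a + 4) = a*(a - 3)*(a - 1)*(a + 1)*(a - 4)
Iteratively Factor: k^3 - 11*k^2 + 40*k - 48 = (k - 4)*(k^2 - 7*k + 12) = (k - 4)*(k - 3)*(k - 4)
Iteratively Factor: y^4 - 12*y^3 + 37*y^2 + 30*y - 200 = (y - 5)*(y^3 - 7*y^2 + 2*y + 40) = (y - 5)^2*(y^2 - 2*y - 8) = (y - 5)^2*(y + 2)*(y - 4)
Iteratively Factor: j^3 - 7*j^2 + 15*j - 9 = (j - 3)*(j^2 - 4*j + 3) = (j - 3)^2*(j - 1)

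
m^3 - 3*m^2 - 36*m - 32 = (m - 8)*(m + 1)*(m + 4)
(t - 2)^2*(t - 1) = t^3 - 5*t^2 + 8*t - 4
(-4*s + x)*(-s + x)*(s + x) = 4*s^3 - s^2*x - 4*s*x^2 + x^3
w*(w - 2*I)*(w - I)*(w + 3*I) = w^4 + 7*w^2 - 6*I*w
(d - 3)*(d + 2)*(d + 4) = d^3 + 3*d^2 - 10*d - 24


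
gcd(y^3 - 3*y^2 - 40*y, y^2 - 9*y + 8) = y - 8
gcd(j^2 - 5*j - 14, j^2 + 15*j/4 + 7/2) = j + 2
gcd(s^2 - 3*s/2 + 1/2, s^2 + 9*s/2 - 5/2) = s - 1/2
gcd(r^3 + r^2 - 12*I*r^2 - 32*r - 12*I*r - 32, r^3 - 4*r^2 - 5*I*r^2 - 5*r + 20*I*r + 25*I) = r + 1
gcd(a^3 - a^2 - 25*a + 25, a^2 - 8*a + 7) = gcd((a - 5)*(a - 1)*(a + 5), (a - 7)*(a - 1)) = a - 1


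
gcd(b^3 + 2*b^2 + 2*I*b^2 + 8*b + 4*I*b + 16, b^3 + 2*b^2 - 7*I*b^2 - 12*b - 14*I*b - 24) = b + 2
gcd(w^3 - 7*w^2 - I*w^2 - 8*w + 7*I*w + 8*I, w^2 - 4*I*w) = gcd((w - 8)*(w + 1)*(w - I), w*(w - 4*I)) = 1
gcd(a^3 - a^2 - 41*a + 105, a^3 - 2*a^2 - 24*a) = 1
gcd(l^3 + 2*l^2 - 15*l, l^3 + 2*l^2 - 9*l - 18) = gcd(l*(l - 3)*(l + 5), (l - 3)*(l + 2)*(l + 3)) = l - 3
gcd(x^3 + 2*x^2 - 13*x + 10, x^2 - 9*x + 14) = x - 2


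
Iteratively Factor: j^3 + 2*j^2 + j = (j)*(j^2 + 2*j + 1) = j*(j + 1)*(j + 1)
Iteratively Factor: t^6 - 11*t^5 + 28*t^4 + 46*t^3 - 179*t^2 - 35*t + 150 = (t - 5)*(t^5 - 6*t^4 - 2*t^3 + 36*t^2 + t - 30) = (t - 5)*(t - 1)*(t^4 - 5*t^3 - 7*t^2 + 29*t + 30) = (t - 5)*(t - 3)*(t - 1)*(t^3 - 2*t^2 - 13*t - 10) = (t - 5)*(t - 3)*(t - 1)*(t + 2)*(t^2 - 4*t - 5) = (t - 5)^2*(t - 3)*(t - 1)*(t + 2)*(t + 1)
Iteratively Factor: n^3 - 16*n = (n)*(n^2 - 16) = n*(n - 4)*(n + 4)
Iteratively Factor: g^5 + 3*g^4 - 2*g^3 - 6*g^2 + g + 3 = (g + 1)*(g^4 + 2*g^3 - 4*g^2 - 2*g + 3) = (g - 1)*(g + 1)*(g^3 + 3*g^2 - g - 3) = (g - 1)^2*(g + 1)*(g^2 + 4*g + 3) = (g - 1)^2*(g + 1)*(g + 3)*(g + 1)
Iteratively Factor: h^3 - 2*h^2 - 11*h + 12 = (h + 3)*(h^2 - 5*h + 4) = (h - 4)*(h + 3)*(h - 1)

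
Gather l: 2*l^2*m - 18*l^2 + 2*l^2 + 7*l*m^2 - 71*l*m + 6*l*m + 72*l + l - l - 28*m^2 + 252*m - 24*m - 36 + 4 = l^2*(2*m - 16) + l*(7*m^2 - 65*m + 72) - 28*m^2 + 228*m - 32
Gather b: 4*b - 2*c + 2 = 4*b - 2*c + 2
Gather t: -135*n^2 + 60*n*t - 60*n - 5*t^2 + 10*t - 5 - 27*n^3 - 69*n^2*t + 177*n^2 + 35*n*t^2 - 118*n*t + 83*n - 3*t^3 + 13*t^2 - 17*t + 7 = -27*n^3 + 42*n^2 + 23*n - 3*t^3 + t^2*(35*n + 8) + t*(-69*n^2 - 58*n - 7) + 2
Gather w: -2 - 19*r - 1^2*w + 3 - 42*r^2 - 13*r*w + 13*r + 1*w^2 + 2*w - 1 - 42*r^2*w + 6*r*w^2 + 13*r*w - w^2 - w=-42*r^2*w - 42*r^2 + 6*r*w^2 - 6*r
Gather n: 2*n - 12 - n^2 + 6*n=-n^2 + 8*n - 12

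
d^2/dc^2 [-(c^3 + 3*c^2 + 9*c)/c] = -2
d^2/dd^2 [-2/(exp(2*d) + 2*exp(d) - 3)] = 4*(-4*(exp(d) + 1)^2*exp(d) + (2*exp(d) + 1)*(exp(2*d) + 2*exp(d) - 3))*exp(d)/(exp(2*d) + 2*exp(d) - 3)^3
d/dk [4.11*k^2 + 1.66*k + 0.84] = 8.22*k + 1.66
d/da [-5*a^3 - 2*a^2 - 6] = a*(-15*a - 4)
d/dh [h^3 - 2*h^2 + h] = 3*h^2 - 4*h + 1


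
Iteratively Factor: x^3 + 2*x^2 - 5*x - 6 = (x + 3)*(x^2 - x - 2) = (x + 1)*(x + 3)*(x - 2)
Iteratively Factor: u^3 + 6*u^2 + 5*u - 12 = (u + 4)*(u^2 + 2*u - 3) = (u - 1)*(u + 4)*(u + 3)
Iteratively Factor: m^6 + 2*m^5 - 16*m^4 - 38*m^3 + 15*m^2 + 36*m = (m - 4)*(m^5 + 6*m^4 + 8*m^3 - 6*m^2 - 9*m) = (m - 4)*(m + 1)*(m^4 + 5*m^3 + 3*m^2 - 9*m) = (m - 4)*(m - 1)*(m + 1)*(m^3 + 6*m^2 + 9*m) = m*(m - 4)*(m - 1)*(m + 1)*(m^2 + 6*m + 9) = m*(m - 4)*(m - 1)*(m + 1)*(m + 3)*(m + 3)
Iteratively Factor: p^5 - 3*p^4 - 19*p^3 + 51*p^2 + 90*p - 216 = (p - 4)*(p^4 + p^3 - 15*p^2 - 9*p + 54) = (p - 4)*(p - 3)*(p^3 + 4*p^2 - 3*p - 18) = (p - 4)*(p - 3)*(p + 3)*(p^2 + p - 6) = (p - 4)*(p - 3)*(p - 2)*(p + 3)*(p + 3)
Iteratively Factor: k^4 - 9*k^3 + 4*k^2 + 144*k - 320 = (k - 4)*(k^3 - 5*k^2 - 16*k + 80) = (k - 4)^2*(k^2 - k - 20) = (k - 5)*(k - 4)^2*(k + 4)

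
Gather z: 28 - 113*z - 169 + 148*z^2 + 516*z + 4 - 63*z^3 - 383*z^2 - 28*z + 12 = -63*z^3 - 235*z^2 + 375*z - 125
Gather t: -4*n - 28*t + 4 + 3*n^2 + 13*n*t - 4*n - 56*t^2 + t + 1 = 3*n^2 - 8*n - 56*t^2 + t*(13*n - 27) + 5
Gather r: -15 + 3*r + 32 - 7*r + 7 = 24 - 4*r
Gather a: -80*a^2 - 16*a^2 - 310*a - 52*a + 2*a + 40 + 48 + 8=-96*a^2 - 360*a + 96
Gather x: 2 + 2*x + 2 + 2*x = 4*x + 4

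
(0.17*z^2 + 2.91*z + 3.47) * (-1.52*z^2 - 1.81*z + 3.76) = -0.2584*z^4 - 4.7309*z^3 - 9.9023*z^2 + 4.6609*z + 13.0472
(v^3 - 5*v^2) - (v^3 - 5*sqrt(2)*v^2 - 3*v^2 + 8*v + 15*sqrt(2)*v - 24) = -2*v^2 + 5*sqrt(2)*v^2 - 15*sqrt(2)*v - 8*v + 24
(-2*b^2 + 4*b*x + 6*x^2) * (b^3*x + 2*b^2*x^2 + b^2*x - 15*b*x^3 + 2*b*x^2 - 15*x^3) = -2*b^5*x - 2*b^4*x + 44*b^3*x^3 - 48*b^2*x^4 + 44*b^2*x^3 - 90*b*x^5 - 48*b*x^4 - 90*x^5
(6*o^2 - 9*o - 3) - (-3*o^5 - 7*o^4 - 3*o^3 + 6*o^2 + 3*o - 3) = 3*o^5 + 7*o^4 + 3*o^3 - 12*o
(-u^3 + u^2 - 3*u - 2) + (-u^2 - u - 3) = -u^3 - 4*u - 5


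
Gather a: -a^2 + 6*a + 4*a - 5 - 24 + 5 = -a^2 + 10*a - 24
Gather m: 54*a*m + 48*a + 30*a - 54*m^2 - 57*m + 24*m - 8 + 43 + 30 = 78*a - 54*m^2 + m*(54*a - 33) + 65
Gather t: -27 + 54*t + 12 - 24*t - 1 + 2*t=32*t - 16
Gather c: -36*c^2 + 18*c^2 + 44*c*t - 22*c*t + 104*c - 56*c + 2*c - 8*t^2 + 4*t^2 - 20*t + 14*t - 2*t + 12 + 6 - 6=-18*c^2 + c*(22*t + 50) - 4*t^2 - 8*t + 12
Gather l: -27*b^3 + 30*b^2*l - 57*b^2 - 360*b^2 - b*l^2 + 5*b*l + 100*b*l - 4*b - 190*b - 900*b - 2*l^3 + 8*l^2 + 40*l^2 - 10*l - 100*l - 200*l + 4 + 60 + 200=-27*b^3 - 417*b^2 - 1094*b - 2*l^3 + l^2*(48 - b) + l*(30*b^2 + 105*b - 310) + 264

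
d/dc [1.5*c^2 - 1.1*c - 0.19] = 3.0*c - 1.1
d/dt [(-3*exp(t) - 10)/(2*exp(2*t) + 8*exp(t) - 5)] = (6*exp(2*t) + 40*exp(t) + 95)*exp(t)/(4*exp(4*t) + 32*exp(3*t) + 44*exp(2*t) - 80*exp(t) + 25)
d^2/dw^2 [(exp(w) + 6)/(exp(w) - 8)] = 14*(exp(w) + 8)*exp(w)/(exp(3*w) - 24*exp(2*w) + 192*exp(w) - 512)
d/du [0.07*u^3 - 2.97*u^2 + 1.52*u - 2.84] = 0.21*u^2 - 5.94*u + 1.52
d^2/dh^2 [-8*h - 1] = 0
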